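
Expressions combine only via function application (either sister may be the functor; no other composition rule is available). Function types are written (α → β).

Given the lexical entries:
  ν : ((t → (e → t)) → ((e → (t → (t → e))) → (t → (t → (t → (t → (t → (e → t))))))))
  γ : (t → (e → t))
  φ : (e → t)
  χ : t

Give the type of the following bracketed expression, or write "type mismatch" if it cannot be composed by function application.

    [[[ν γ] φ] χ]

type mismatch

[ν γ]: functor ν : ((t → (e → t)) → ((e → (t → (t → e))) → (t → (t → (t → (t → (t → (e → t)))))))), argument γ : (t → (e → t)); result ((e → (t → (t → e))) → (t → (t → (t → (t → (t → (e → t))))))).
At [[ν γ] φ]: neither ((e → (t → (t → e))) → (t → (t → (t → (t → (t → (e → t))))))) nor (e → t) can take the other as argument; the node is ill-typed.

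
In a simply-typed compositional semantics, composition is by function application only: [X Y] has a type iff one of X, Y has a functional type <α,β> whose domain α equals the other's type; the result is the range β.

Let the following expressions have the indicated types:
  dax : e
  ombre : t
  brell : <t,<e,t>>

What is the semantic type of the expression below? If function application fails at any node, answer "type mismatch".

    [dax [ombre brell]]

[ombre brell]: <t,<e,t>> applied to t yields <e,t>.
[dax [ombre brell]]: <e,t> applied to e yields t.

t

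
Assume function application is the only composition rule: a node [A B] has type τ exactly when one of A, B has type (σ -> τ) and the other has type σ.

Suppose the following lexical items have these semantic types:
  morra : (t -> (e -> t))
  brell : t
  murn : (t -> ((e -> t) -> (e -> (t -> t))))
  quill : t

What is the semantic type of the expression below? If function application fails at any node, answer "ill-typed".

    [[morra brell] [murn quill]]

(e -> (t -> t))

[morra brell]: morra is (t -> (e -> t)), brell is t; result (e -> t).
[murn quill]: murn is (t -> ((e -> t) -> (e -> (t -> t)))), quill is t; result ((e -> t) -> (e -> (t -> t))).
[[morra brell] [murn quill]]: [murn quill] is ((e -> t) -> (e -> (t -> t))), [morra brell] is (e -> t); result (e -> (t -> t)).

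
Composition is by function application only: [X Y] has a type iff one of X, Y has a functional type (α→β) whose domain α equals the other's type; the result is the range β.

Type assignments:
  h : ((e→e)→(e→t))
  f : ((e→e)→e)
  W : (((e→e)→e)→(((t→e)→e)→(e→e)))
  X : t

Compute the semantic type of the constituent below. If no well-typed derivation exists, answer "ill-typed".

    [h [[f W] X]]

[f W]: W is (((e→e)→e)→(((t→e)→e)→(e→e))), f is ((e→e)→e); result (((t→e)→e)→(e→e)).
At [[f W] X]: neither (((t→e)→e)→(e→e)) nor t can take the other as argument; the node is ill-typed.

ill-typed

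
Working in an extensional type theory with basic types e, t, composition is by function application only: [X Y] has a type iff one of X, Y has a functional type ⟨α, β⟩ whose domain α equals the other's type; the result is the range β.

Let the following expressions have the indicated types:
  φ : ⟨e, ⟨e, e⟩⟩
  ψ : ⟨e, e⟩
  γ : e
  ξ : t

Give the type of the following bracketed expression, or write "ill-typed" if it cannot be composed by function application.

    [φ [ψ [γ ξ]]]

ill-typed

[γ ξ]: e with t — neither is a function whose domain matches the other; composition fails here.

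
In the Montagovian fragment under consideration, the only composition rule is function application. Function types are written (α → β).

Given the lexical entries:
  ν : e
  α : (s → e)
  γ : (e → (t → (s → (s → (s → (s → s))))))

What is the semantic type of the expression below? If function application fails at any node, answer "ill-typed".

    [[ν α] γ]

ill-typed

At [ν α]: neither e nor (s → e) can take the other as argument; the node is ill-typed.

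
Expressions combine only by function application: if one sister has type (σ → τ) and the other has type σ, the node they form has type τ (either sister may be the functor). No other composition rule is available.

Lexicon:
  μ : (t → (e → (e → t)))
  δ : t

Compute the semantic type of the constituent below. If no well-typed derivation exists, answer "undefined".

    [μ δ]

[μ δ]: functor μ : (t → (e → (e → t))), argument δ : t; result (e → (e → t)).

(e → (e → t))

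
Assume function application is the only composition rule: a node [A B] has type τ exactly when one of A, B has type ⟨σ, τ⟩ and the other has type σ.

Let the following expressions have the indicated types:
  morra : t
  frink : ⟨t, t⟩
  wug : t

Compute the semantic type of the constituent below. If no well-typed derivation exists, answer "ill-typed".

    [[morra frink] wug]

ill-typed

[morra frink]: frink is ⟨t, t⟩, morra is t; result t.
[[morra frink] wug]: t with t — neither is a function whose domain matches the other; composition fails here.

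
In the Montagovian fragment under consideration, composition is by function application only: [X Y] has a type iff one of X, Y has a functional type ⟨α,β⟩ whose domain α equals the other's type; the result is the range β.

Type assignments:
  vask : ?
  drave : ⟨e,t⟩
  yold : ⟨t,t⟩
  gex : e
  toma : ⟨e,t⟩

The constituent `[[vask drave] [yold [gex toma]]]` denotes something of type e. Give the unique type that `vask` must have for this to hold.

[[vask drave] [yold [gex toma]]] is required to be e. [yold [gex toma]] : t cannot yield e as functor, so [vask drave] : ⟨t,e⟩.
[vask drave] is required to be ⟨t,e⟩. drave : ⟨e,t⟩ cannot yield ⟨t,e⟩ as functor, so vask : ⟨⟨e,t⟩,⟨t,e⟩⟩.

⟨⟨e,t⟩,⟨t,e⟩⟩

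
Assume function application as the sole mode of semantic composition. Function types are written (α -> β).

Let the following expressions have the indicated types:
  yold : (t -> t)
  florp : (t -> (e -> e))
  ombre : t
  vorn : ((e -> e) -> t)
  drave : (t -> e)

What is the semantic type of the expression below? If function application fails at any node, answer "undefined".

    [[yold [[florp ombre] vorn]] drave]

[florp ombre] — florp of type (t -> (e -> e)) combines with ombre of type t: type (e -> e).
[[florp ombre] vorn] — vorn of type ((e -> e) -> t) combines with [florp ombre] of type (e -> e): type t.
[yold [[florp ombre] vorn]] — yold of type (t -> t) combines with [[florp ombre] vorn] of type t: type t.
[[yold [[florp ombre] vorn]] drave] — drave of type (t -> e) combines with [yold [[florp ombre] vorn]] of type t: type e.

e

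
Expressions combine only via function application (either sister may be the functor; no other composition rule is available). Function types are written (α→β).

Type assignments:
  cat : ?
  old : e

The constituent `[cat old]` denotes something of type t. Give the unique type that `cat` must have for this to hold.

(e→t)

At [cat old] (required: t): old is e, which is not a function with range t; hence cat is the functor — type (e→t).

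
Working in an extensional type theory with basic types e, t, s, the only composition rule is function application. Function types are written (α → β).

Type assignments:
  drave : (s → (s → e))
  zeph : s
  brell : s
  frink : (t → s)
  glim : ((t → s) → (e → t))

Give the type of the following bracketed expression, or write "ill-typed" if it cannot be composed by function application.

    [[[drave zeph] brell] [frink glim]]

At [drave zeph], drave : (s → (s → e)) takes zeph : s, giving (s → e).
At [[drave zeph] brell], [drave zeph] : (s → e) takes brell : s, giving e.
At [frink glim], glim : ((t → s) → (e → t)) takes frink : (t → s), giving (e → t).
At [[[drave zeph] brell] [frink glim]], [frink glim] : (e → t) takes [[drave zeph] brell] : e, giving t.

t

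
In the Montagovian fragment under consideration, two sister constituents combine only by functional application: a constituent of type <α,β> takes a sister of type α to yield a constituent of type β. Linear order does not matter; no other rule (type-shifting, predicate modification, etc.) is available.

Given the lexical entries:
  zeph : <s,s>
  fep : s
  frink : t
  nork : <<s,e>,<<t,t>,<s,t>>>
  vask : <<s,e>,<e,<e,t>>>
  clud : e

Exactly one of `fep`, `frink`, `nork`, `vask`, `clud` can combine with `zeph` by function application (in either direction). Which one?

fep

fep — combines: zeph : <s,s> takes fep : s as argument, giving s.
frink : t — zeph needs s; frink needs nothing (atomic); neither fits.
nork : <<s,e>,<<t,t>,<s,t>>> — zeph needs s; nork needs <s,e>; neither fits.
vask : <<s,e>,<e,<e,t>>> — zeph needs s; vask needs <s,e>; neither fits.
clud : e — zeph needs s; clud needs nothing (atomic); neither fits.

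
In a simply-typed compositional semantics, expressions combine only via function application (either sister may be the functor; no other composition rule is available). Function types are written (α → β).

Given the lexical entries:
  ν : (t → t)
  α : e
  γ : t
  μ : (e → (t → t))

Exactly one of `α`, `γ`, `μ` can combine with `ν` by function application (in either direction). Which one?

γ

α : e — no; ν wants t, and α wants nothing (atomic).
γ — combines: ν : (t → t) takes γ : t as argument, giving t.
μ : (e → (t → t)) — no; ν wants t, and μ wants e.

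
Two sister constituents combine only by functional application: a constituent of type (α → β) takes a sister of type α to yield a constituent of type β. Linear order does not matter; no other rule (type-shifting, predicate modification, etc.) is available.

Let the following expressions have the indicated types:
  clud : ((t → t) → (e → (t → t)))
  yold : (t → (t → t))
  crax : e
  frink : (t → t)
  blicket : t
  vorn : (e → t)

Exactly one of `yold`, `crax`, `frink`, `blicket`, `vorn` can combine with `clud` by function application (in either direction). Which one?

frink

yold : (t → (t → t)) — no; clud wants (t → t), and yold wants t.
crax : e — no; clud wants (t → t), and crax wants nothing (atomic).
frink — combines: clud : ((t → t) → (e → (t → t))) takes frink : (t → t) as argument, giving (e → (t → t)).
blicket : t — no; clud wants (t → t), and blicket wants nothing (atomic).
vorn : (e → t) — no; clud wants (t → t), and vorn wants e.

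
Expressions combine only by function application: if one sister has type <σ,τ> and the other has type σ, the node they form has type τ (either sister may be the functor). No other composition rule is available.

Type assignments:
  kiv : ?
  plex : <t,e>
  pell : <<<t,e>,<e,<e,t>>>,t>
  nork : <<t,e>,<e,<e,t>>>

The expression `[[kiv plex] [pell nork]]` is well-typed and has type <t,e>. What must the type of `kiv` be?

At [[kiv plex] [pell nork]] (required: <t,e>): [pell nork] is t, which is not a function with range <t,e>; hence [kiv plex] is the functor — type <t,<t,e>>.
At [kiv plex] (required: <t,<t,e>>): plex is <t,e>, which is not a function with range <t,<t,e>>; hence kiv is the functor — type <<t,e>,<t,<t,e>>>.

<<t,e>,<t,<t,e>>>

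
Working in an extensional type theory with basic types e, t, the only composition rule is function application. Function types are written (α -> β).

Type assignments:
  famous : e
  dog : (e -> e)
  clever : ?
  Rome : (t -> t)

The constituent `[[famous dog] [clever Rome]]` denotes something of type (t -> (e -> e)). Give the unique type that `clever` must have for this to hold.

For [[famous dog] [clever Rome]] to have type (t -> (e -> e)) with [famous dog] of type e, [clever Rome] must be the function: [clever Rome] : (e -> (t -> (e -> e))).
For [clever Rome] to have type (e -> (t -> (e -> e))) with Rome of type (t -> t), clever must be the function: clever : ((t -> t) -> (e -> (t -> (e -> e)))).

((t -> t) -> (e -> (t -> (e -> e))))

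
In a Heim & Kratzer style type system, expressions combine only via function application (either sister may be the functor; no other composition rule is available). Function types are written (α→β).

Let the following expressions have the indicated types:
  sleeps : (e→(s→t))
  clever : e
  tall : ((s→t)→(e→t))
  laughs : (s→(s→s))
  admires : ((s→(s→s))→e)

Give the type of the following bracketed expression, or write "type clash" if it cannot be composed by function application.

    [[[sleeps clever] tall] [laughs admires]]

[sleeps clever]: functor sleeps : (e→(s→t)), argument clever : e; result (s→t).
[[sleeps clever] tall]: functor tall : ((s→t)→(e→t)), argument [sleeps clever] : (s→t); result (e→t).
[laughs admires]: functor admires : ((s→(s→s))→e), argument laughs : (s→(s→s)); result e.
[[[sleeps clever] tall] [laughs admires]]: functor [[sleeps clever] tall] : (e→t), argument [laughs admires] : e; result t.

t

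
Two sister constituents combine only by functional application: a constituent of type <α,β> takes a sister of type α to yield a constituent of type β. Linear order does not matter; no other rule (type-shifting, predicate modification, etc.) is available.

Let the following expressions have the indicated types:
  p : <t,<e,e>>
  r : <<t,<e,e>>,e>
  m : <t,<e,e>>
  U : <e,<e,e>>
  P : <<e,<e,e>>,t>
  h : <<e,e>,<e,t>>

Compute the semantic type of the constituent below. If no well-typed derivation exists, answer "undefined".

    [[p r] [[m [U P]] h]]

t

[p r]: <<t,<e,e>>,e> applied to <t,<e,e>> yields e.
[U P]: <<e,<e,e>>,t> applied to <e,<e,e>> yields t.
[m [U P]]: <t,<e,e>> applied to t yields <e,e>.
[[m [U P]] h]: <<e,e>,<e,t>> applied to <e,e> yields <e,t>.
[[p r] [[m [U P]] h]]: <e,t> applied to e yields t.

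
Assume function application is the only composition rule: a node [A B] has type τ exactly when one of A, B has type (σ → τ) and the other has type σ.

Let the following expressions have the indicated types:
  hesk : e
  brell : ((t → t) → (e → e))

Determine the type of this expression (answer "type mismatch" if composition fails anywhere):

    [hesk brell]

[hesk brell]: e and ((t → t) → (e → e)) cannot combine by function application — type clash.

type mismatch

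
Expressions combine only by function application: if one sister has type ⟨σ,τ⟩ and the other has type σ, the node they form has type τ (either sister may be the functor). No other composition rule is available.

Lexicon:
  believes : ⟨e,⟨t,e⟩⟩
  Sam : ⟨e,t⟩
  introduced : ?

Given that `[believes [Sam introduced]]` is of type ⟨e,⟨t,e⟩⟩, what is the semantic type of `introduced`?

[believes [Sam introduced]] must have type ⟨e,⟨t,e⟩⟩. The sister believes has type ⟨e,⟨t,e⟩⟩; that is not a function onto ⟨e,⟨t,e⟩⟩, so [Sam introduced] must be the functor, of type ⟨⟨e,⟨t,e⟩⟩,⟨e,⟨t,e⟩⟩⟩.
[Sam introduced] must have type ⟨⟨e,⟨t,e⟩⟩,⟨e,⟨t,e⟩⟩⟩. The sister Sam has type ⟨e,t⟩; that is not a function onto ⟨⟨e,⟨t,e⟩⟩,⟨e,⟨t,e⟩⟩⟩, so introduced must be the functor, of type ⟨⟨e,t⟩,⟨⟨e,⟨t,e⟩⟩,⟨e,⟨t,e⟩⟩⟩⟩.

⟨⟨e,t⟩,⟨⟨e,⟨t,e⟩⟩,⟨e,⟨t,e⟩⟩⟩⟩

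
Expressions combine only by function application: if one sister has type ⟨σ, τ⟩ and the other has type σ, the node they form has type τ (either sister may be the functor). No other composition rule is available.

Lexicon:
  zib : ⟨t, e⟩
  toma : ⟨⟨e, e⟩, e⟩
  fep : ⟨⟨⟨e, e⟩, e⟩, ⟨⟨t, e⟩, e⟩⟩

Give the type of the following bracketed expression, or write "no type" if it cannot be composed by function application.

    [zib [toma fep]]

e

[toma fep] — fep of type ⟨⟨⟨e, e⟩, e⟩, ⟨⟨t, e⟩, e⟩⟩ combines with toma of type ⟨⟨e, e⟩, e⟩: type ⟨⟨t, e⟩, e⟩.
[zib [toma fep]] — [toma fep] of type ⟨⟨t, e⟩, e⟩ combines with zib of type ⟨t, e⟩: type e.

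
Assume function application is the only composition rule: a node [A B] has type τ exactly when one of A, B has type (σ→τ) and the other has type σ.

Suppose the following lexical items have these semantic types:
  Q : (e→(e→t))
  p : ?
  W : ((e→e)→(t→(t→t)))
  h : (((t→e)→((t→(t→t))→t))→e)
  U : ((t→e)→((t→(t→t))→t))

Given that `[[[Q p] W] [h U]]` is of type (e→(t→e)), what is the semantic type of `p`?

((e→(e→t))→(((e→e)→(t→(t→t)))→(e→(e→(t→e)))))

At [[[Q p] W] [h U]] (required: (e→(t→e))): [h U] is e, which is not a function with range (e→(t→e)); hence [[Q p] W] is the functor — type (e→(e→(t→e))).
At [[Q p] W] (required: (e→(e→(t→e)))): W is ((e→e)→(t→(t→t))), which is not a function with range (e→(e→(t→e))); hence [Q p] is the functor — type (((e→e)→(t→(t→t)))→(e→(e→(t→e)))).
At [Q p] (required: (((e→e)→(t→(t→t)))→(e→(e→(t→e))))): Q is (e→(e→t)), which is not a function with range (((e→e)→(t→(t→t)))→(e→(e→(t→e)))); hence p is the functor — type ((e→(e→t))→(((e→e)→(t→(t→t)))→(e→(e→(t→e))))).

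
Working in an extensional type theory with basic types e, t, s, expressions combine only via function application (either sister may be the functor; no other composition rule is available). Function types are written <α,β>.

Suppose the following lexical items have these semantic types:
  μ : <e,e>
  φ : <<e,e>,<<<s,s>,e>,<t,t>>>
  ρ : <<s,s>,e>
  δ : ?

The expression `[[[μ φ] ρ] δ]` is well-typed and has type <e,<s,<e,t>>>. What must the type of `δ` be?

<<t,t>,<e,<s,<e,t>>>>

[[[μ φ] ρ] δ] is required to be <e,<s,<e,t>>>. [[μ φ] ρ] : <t,t> cannot yield <e,<s,<e,t>>> as functor, so δ : <<t,t>,<e,<s,<e,t>>>>.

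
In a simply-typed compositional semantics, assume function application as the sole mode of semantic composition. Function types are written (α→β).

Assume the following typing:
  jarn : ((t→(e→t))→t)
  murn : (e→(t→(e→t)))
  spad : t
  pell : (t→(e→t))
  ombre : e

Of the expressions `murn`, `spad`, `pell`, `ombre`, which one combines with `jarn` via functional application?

murn : (e→(t→(e→t))) — no; jarn wants (t→(e→t)), and murn wants e.
spad : t — no; jarn wants (t→(e→t)), and spad wants nothing (atomic).
pell — combines: jarn : ((t→(e→t))→t) takes pell : (t→(e→t)) as argument, giving t.
ombre : e — no; jarn wants (t→(e→t)), and ombre wants nothing (atomic).

pell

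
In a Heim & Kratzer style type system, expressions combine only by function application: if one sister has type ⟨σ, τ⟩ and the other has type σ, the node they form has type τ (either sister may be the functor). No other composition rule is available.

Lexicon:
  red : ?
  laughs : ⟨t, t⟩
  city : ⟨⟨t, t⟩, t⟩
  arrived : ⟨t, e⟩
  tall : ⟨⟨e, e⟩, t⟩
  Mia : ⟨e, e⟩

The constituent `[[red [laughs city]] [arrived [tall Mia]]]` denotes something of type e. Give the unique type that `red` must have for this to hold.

⟨t, ⟨e, e⟩⟩

At [[red [laughs city]] [arrived [tall Mia]]] (required: e): [arrived [tall Mia]] is e, which is not a function with range e; hence [red [laughs city]] is the functor — type ⟨e, e⟩.
At [red [laughs city]] (required: ⟨e, e⟩): [laughs city] is t, which is not a function with range ⟨e, e⟩; hence red is the functor — type ⟨t, ⟨e, e⟩⟩.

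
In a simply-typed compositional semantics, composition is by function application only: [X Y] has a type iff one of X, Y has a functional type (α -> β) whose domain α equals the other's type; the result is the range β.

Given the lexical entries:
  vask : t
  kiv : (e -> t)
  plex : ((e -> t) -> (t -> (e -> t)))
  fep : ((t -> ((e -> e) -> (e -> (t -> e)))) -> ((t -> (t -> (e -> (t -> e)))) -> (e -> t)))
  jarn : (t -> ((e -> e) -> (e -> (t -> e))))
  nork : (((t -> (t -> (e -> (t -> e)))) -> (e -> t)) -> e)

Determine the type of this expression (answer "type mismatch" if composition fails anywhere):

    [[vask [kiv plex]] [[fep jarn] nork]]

t

[kiv plex]: plex is ((e -> t) -> (t -> (e -> t))), kiv is (e -> t); result (t -> (e -> t)).
[vask [kiv plex]]: [kiv plex] is (t -> (e -> t)), vask is t; result (e -> t).
[fep jarn]: fep is ((t -> ((e -> e) -> (e -> (t -> e)))) -> ((t -> (t -> (e -> (t -> e)))) -> (e -> t))), jarn is (t -> ((e -> e) -> (e -> (t -> e)))); result ((t -> (t -> (e -> (t -> e)))) -> (e -> t)).
[[fep jarn] nork]: nork is (((t -> (t -> (e -> (t -> e)))) -> (e -> t)) -> e), [fep jarn] is ((t -> (t -> (e -> (t -> e)))) -> (e -> t)); result e.
[[vask [kiv plex]] [[fep jarn] nork]]: [vask [kiv plex]] is (e -> t), [[fep jarn] nork] is e; result t.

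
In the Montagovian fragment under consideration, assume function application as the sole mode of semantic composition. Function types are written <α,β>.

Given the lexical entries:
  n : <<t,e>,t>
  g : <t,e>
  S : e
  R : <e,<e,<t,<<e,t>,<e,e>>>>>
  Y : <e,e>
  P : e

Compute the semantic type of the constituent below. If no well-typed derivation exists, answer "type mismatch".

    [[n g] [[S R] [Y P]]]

[n g] — n of type <<t,e>,t> combines with g of type <t,e>: type t.
[S R] — R of type <e,<e,<t,<<e,t>,<e,e>>>>> combines with S of type e: type <e,<t,<<e,t>,<e,e>>>>.
[Y P] — Y of type <e,e> combines with P of type e: type e.
[[S R] [Y P]] — [S R] of type <e,<t,<<e,t>,<e,e>>>> combines with [Y P] of type e: type <t,<<e,t>,<e,e>>>.
[[n g] [[S R] [Y P]]] — [[S R] [Y P]] of type <t,<<e,t>,<e,e>>> combines with [n g] of type t: type <<e,t>,<e,e>>.

<<e,t>,<e,e>>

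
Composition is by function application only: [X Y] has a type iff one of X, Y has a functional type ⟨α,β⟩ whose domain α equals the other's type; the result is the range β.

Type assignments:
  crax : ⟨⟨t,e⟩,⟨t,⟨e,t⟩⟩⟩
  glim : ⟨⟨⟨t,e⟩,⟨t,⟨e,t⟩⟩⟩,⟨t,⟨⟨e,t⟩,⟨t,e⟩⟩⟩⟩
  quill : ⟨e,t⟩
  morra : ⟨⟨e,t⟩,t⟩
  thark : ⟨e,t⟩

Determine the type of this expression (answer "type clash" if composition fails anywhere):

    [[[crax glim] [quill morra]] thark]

At [crax glim], glim : ⟨⟨⟨t,e⟩,⟨t,⟨e,t⟩⟩⟩,⟨t,⟨⟨e,t⟩,⟨t,e⟩⟩⟩⟩ takes crax : ⟨⟨t,e⟩,⟨t,⟨e,t⟩⟩⟩, giving ⟨t,⟨⟨e,t⟩,⟨t,e⟩⟩⟩.
At [quill morra], morra : ⟨⟨e,t⟩,t⟩ takes quill : ⟨e,t⟩, giving t.
At [[crax glim] [quill morra]], [crax glim] : ⟨t,⟨⟨e,t⟩,⟨t,e⟩⟩⟩ takes [quill morra] : t, giving ⟨⟨e,t⟩,⟨t,e⟩⟩.
At [[[crax glim] [quill morra]] thark], [[crax glim] [quill morra]] : ⟨⟨e,t⟩,⟨t,e⟩⟩ takes thark : ⟨e,t⟩, giving ⟨t,e⟩.

⟨t,e⟩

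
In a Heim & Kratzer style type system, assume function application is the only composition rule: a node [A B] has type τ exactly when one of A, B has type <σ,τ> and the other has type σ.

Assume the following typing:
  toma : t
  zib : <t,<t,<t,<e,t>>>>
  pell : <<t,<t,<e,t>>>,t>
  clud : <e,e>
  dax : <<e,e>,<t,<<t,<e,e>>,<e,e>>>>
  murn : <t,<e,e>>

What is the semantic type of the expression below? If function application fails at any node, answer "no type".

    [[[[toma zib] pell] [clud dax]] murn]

[toma zib]: functor zib : <t,<t,<t,<e,t>>>>, argument toma : t; result <t,<t,<e,t>>>.
[[toma zib] pell]: functor pell : <<t,<t,<e,t>>>,t>, argument [toma zib] : <t,<t,<e,t>>>; result t.
[clud dax]: functor dax : <<e,e>,<t,<<t,<e,e>>,<e,e>>>>, argument clud : <e,e>; result <t,<<t,<e,e>>,<e,e>>>.
[[[toma zib] pell] [clud dax]]: functor [clud dax] : <t,<<t,<e,e>>,<e,e>>>, argument [[toma zib] pell] : t; result <<t,<e,e>>,<e,e>>.
[[[[toma zib] pell] [clud dax]] murn]: functor [[[toma zib] pell] [clud dax]] : <<t,<e,e>>,<e,e>>, argument murn : <t,<e,e>>; result <e,e>.

<e,e>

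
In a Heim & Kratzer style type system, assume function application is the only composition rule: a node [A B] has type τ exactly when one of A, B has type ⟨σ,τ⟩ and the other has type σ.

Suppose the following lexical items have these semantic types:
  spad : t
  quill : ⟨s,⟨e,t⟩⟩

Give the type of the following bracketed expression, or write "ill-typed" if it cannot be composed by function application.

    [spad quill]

At [spad quill]: neither t nor ⟨s,⟨e,t⟩⟩ can take the other as argument; the node is ill-typed.

ill-typed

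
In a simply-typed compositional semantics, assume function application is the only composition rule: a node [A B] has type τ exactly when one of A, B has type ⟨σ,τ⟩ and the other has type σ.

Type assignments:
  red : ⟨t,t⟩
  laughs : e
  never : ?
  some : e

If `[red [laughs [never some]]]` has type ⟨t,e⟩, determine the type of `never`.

⟨e,⟨e,⟨⟨t,t⟩,⟨t,e⟩⟩⟩⟩

[red [laughs [never some]]] must have type ⟨t,e⟩. The sister red has type ⟨t,t⟩; that is not a function onto ⟨t,e⟩, so [laughs [never some]] must be the functor, of type ⟨⟨t,t⟩,⟨t,e⟩⟩.
[laughs [never some]] must have type ⟨⟨t,t⟩,⟨t,e⟩⟩. The sister laughs has type e; that is not a function onto ⟨⟨t,t⟩,⟨t,e⟩⟩, so [never some] must be the functor, of type ⟨e,⟨⟨t,t⟩,⟨t,e⟩⟩⟩.
[never some] must have type ⟨e,⟨⟨t,t⟩,⟨t,e⟩⟩⟩. The sister some has type e; that is not a function onto ⟨e,⟨⟨t,t⟩,⟨t,e⟩⟩⟩, so never must be the functor, of type ⟨e,⟨e,⟨⟨t,t⟩,⟨t,e⟩⟩⟩⟩.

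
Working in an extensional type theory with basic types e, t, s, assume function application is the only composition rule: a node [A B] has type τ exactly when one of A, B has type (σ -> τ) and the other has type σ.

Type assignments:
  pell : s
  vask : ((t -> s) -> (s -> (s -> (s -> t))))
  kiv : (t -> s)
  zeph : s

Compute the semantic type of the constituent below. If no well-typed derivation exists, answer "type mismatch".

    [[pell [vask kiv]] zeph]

[vask kiv]: functor vask : ((t -> s) -> (s -> (s -> (s -> t)))), argument kiv : (t -> s); result (s -> (s -> (s -> t))).
[pell [vask kiv]]: functor [vask kiv] : (s -> (s -> (s -> t))), argument pell : s; result (s -> (s -> t)).
[[pell [vask kiv]] zeph]: functor [pell [vask kiv]] : (s -> (s -> t)), argument zeph : s; result (s -> t).

(s -> t)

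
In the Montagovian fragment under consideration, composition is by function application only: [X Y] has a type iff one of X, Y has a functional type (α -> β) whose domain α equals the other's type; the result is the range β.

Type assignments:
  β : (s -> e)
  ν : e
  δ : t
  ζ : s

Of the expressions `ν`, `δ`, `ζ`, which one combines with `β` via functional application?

ν : e — β needs s; ν needs nothing (atomic); neither fits.
δ : t — β needs s; δ needs nothing (atomic); neither fits.
ζ — combines: β : (s -> e) takes ζ : s as argument, giving e.

ζ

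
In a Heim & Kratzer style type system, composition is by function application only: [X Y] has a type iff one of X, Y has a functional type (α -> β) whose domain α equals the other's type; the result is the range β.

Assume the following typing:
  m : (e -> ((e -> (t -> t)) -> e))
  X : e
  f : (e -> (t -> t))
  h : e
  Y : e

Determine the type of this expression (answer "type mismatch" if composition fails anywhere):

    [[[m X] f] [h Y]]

[m X]: m is (e -> ((e -> (t -> t)) -> e)), X is e; result ((e -> (t -> t)) -> e).
[[m X] f]: [m X] is ((e -> (t -> t)) -> e), f is (e -> (t -> t)); result e.
[h Y]: e with e — neither is a function whose domain matches the other; composition fails here.

type mismatch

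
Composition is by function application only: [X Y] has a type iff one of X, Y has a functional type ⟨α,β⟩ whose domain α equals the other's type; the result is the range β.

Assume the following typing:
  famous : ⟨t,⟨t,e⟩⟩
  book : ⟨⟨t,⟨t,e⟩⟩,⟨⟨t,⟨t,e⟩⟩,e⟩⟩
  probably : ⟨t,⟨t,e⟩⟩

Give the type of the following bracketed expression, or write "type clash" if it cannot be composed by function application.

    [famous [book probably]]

At [book probably], book : ⟨⟨t,⟨t,e⟩⟩,⟨⟨t,⟨t,e⟩⟩,e⟩⟩ takes probably : ⟨t,⟨t,e⟩⟩, giving ⟨⟨t,⟨t,e⟩⟩,e⟩.
At [famous [book probably]], [book probably] : ⟨⟨t,⟨t,e⟩⟩,e⟩ takes famous : ⟨t,⟨t,e⟩⟩, giving e.

e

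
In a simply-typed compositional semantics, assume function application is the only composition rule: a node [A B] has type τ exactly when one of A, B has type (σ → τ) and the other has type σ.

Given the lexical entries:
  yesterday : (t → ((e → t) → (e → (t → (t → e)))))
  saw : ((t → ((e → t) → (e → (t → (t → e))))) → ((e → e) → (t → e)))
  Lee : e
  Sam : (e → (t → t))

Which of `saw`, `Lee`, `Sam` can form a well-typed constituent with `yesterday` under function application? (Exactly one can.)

saw — combines: saw : ((t → ((e → t) → (e → (t → (t → e))))) → ((e → e) → (t → e))) takes yesterday : (t → ((e → t) → (e → (t → (t → e))))) as argument, giving ((e → e) → (t → e)).
Lee : e — does not combine with yesterday.
Sam : (e → (t → t)) — does not combine with yesterday.

saw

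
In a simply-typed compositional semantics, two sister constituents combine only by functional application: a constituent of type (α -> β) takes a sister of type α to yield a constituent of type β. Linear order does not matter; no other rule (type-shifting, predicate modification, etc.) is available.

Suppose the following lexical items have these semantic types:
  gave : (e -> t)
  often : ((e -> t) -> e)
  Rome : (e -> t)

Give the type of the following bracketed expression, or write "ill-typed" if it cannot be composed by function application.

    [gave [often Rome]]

t

At [often Rome], often : ((e -> t) -> e) takes Rome : (e -> t), giving e.
At [gave [often Rome]], gave : (e -> t) takes [often Rome] : e, giving t.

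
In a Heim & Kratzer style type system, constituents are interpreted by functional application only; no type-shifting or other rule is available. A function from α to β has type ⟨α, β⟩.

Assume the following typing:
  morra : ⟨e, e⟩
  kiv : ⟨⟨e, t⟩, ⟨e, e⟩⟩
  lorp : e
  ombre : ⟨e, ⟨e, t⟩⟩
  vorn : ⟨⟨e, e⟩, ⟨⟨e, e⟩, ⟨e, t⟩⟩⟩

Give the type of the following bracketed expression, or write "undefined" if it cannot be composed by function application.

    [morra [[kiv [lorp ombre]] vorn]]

⟨e, t⟩

[lorp ombre]: functor ombre : ⟨e, ⟨e, t⟩⟩, argument lorp : e; result ⟨e, t⟩.
[kiv [lorp ombre]]: functor kiv : ⟨⟨e, t⟩, ⟨e, e⟩⟩, argument [lorp ombre] : ⟨e, t⟩; result ⟨e, e⟩.
[[kiv [lorp ombre]] vorn]: functor vorn : ⟨⟨e, e⟩, ⟨⟨e, e⟩, ⟨e, t⟩⟩⟩, argument [kiv [lorp ombre]] : ⟨e, e⟩; result ⟨⟨e, e⟩, ⟨e, t⟩⟩.
[morra [[kiv [lorp ombre]] vorn]]: functor [[kiv [lorp ombre]] vorn] : ⟨⟨e, e⟩, ⟨e, t⟩⟩, argument morra : ⟨e, e⟩; result ⟨e, t⟩.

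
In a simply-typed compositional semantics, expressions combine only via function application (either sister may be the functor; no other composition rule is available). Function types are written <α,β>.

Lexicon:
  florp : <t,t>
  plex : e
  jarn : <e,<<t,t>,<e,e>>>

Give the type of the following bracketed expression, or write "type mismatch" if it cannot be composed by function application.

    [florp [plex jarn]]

<e,e>

[plex jarn] — jarn of type <e,<<t,t>,<e,e>>> combines with plex of type e: type <<t,t>,<e,e>>.
[florp [plex jarn]] — [plex jarn] of type <<t,t>,<e,e>> combines with florp of type <t,t>: type <e,e>.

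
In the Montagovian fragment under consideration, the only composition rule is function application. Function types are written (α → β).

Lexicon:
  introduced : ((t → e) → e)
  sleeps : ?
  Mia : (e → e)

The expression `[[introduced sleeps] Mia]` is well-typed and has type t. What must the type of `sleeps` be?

(((t → e) → e) → ((e → e) → t))

For [[introduced sleeps] Mia] to have type t with Mia of type (e → e), [introduced sleeps] must be the function: [introduced sleeps] : ((e → e) → t).
For [introduced sleeps] to have type ((e → e) → t) with introduced of type ((t → e) → e), sleeps must be the function: sleeps : (((t → e) → e) → ((e → e) → t)).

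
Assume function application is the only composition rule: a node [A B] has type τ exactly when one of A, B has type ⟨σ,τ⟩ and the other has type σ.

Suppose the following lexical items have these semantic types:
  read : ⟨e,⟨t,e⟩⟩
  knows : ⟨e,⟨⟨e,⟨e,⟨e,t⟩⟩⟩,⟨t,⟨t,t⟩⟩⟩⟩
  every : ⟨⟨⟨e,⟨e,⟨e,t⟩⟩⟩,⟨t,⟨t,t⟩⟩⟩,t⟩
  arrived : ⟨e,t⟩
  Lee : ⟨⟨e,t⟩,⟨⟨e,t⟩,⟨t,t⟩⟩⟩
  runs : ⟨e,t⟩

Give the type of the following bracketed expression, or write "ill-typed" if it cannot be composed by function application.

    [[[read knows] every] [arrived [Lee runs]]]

At [read knows]: neither ⟨e,⟨t,e⟩⟩ nor ⟨e,⟨⟨e,⟨e,⟨e,t⟩⟩⟩,⟨t,⟨t,t⟩⟩⟩⟩ can take the other as argument; the node is ill-typed.

ill-typed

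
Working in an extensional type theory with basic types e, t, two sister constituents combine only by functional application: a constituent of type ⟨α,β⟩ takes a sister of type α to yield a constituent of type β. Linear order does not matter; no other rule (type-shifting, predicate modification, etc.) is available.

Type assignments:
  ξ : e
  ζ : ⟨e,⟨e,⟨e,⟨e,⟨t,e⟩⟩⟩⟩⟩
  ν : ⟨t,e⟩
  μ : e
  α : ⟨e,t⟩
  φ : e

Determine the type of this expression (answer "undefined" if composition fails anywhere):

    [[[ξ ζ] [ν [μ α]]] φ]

[ξ ζ]: ζ is ⟨e,⟨e,⟨e,⟨e,⟨t,e⟩⟩⟩⟩⟩, ξ is e; result ⟨e,⟨e,⟨e,⟨t,e⟩⟩⟩⟩.
[μ α]: α is ⟨e,t⟩, μ is e; result t.
[ν [μ α]]: ν is ⟨t,e⟩, [μ α] is t; result e.
[[ξ ζ] [ν [μ α]]]: [ξ ζ] is ⟨e,⟨e,⟨e,⟨t,e⟩⟩⟩⟩, [ν [μ α]] is e; result ⟨e,⟨e,⟨t,e⟩⟩⟩.
[[[ξ ζ] [ν [μ α]]] φ]: [[ξ ζ] [ν [μ α]]] is ⟨e,⟨e,⟨t,e⟩⟩⟩, φ is e; result ⟨e,⟨t,e⟩⟩.

⟨e,⟨t,e⟩⟩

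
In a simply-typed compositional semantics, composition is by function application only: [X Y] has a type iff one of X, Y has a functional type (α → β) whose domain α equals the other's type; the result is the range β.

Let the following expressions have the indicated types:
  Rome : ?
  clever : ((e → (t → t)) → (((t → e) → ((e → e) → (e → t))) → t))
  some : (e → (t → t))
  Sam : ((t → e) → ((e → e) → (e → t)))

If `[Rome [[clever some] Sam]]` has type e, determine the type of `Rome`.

(t → e)

[Rome [[clever some] Sam]] must have type e. The sister [[clever some] Sam] has type t; that is not a function onto e, so Rome must be the functor, of type (t → e).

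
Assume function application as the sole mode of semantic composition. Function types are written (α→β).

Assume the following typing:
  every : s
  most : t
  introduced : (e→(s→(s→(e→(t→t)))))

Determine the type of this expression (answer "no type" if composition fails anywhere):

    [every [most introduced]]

[most introduced]: t and (e→(s→(s→(e→(t→t))))) cannot combine by function application — type clash.

no type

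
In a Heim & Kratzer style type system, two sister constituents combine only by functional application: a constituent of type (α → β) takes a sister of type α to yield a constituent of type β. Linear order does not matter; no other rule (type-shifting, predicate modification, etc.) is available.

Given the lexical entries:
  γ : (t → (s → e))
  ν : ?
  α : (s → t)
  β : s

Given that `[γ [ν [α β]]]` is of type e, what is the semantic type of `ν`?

For [γ [ν [α β]]] to have type e with γ of type (t → (s → e)), [ν [α β]] must be the function: [ν [α β]] : ((t → (s → e)) → e).
For [ν [α β]] to have type ((t → (s → e)) → e) with [α β] of type t, ν must be the function: ν : (t → ((t → (s → e)) → e)).

(t → ((t → (s → e)) → e))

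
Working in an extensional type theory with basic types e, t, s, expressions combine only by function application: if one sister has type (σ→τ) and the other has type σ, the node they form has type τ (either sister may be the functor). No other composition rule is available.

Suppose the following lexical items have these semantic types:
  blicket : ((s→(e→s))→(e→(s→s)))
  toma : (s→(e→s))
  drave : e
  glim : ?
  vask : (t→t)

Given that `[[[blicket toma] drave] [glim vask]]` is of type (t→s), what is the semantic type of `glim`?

((t→t)→((s→s)→(t→s)))

At [[[blicket toma] drave] [glim vask]] (required: (t→s)): [[blicket toma] drave] is (s→s), which is not a function with range (t→s); hence [glim vask] is the functor — type ((s→s)→(t→s)).
At [glim vask] (required: ((s→s)→(t→s))): vask is (t→t), which is not a function with range ((s→s)→(t→s)); hence glim is the functor — type ((t→t)→((s→s)→(t→s))).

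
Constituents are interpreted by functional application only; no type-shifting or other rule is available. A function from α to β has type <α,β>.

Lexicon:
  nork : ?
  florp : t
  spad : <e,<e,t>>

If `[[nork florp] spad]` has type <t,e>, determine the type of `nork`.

For [[nork florp] spad] to have type <t,e> with spad of type <e,<e,t>>, [nork florp] must be the function: [nork florp] : <<e,<e,t>>,<t,e>>.
For [nork florp] to have type <<e,<e,t>>,<t,e>> with florp of type t, nork must be the function: nork : <t,<<e,<e,t>>,<t,e>>>.

<t,<<e,<e,t>>,<t,e>>>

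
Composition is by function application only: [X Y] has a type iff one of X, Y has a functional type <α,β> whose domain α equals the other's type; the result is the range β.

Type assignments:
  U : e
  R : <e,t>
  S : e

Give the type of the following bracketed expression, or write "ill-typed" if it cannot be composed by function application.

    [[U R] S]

ill-typed

At [U R], R : <e,t> takes U : e, giving t.
[[U R] S]: t and e cannot combine by function application — type clash.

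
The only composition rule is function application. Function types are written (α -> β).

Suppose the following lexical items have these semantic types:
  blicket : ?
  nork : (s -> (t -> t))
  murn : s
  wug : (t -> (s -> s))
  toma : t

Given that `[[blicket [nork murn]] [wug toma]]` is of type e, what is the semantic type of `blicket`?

((t -> t) -> ((s -> s) -> e))

[[blicket [nork murn]] [wug toma]] must have type e. The sister [wug toma] has type (s -> s); that is not a function onto e, so [blicket [nork murn]] must be the functor, of type ((s -> s) -> e).
[blicket [nork murn]] must have type ((s -> s) -> e). The sister [nork murn] has type (t -> t); that is not a function onto ((s -> s) -> e), so blicket must be the functor, of type ((t -> t) -> ((s -> s) -> e)).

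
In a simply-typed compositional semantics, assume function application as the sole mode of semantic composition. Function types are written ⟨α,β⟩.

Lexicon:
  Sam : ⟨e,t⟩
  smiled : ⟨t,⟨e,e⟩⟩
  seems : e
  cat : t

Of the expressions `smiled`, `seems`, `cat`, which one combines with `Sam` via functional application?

smiled : ⟨t,⟨e,e⟩⟩ — neither side's domain matches the other.
seems — combines: Sam : ⟨e,t⟩ takes seems : e as argument, giving t.
cat : t — neither side's domain matches the other.

seems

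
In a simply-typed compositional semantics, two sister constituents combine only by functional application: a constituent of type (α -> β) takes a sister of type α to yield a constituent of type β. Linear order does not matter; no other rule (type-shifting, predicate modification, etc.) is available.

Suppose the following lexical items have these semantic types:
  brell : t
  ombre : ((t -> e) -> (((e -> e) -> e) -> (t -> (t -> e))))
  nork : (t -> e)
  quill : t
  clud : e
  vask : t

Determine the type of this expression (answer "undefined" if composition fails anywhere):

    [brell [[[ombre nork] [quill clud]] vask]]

[ombre nork]: ombre is ((t -> e) -> (((e -> e) -> e) -> (t -> (t -> e)))), nork is (t -> e); result (((e -> e) -> e) -> (t -> (t -> e))).
[quill clud]: t and e cannot combine by function application — type clash.

undefined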